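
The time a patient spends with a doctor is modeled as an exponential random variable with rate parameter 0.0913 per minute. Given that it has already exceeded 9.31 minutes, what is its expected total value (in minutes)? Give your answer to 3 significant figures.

By memorylessness, E[X | X > 9.31] = 9.31 + 1/λ = 9.31 + 10.9529 = 20.2629 minutes.

20.3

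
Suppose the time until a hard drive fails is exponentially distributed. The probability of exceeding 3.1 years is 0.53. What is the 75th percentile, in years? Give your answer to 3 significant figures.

6.77

e^(−λ·3.1) = 0.53 ⇒ λ = −ln(0.53)/3.1 = 0.204799.
75th percentile: 1 − e^(−λt) = 0.75, t = −ln(0.25)/λ = 6.76903 years.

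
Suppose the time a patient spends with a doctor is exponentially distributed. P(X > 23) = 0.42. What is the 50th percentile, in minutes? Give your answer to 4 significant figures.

18.38

e^(−λ·23) = 0.42 ⇒ λ = −ln(0.42)/23 = 0.0377174.
50th percentile: 1 − e^(−λt) = 0.5, t = −ln(0.5)/λ = 18.3774 minutes.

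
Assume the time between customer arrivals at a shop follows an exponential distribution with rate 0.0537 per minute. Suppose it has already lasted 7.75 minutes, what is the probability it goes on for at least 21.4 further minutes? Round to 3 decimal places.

0.317

P(X > s+t | X > s) = e^(−λ(s+t))/e^(−λs) = e^(−λt), independent of s = 7.75.
P(X > 21.4) = e^(−1.1492) ≈ 0.317.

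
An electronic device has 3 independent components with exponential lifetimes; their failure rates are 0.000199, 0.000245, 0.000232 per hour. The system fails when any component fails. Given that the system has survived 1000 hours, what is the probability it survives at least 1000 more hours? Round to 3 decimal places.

0.509

Time to first failure ~ Exp(Σλ) with Σλ = 0.000676.
By memorylessness, P(T > 1000+1000 | T > 1000) = P(T > 1000) = e^(−0.000676·1000) ≈ 0.509.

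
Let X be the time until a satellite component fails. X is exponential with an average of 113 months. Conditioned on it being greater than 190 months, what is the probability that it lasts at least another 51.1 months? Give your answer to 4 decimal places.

The rate is λ = 1/113 = 0.00884956 per month.
The exponential is memoryless, so the remaining time is again Exp(λ): the condition X > 190 is irrelevant.
P(X > 51.1) = e^(−0.45221) ≈ 0.6362.

0.6362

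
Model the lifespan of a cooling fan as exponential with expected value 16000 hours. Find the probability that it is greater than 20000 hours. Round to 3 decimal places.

0.287

The rate is λ = 1/16000 = 0.0000625 per hour.
P(X > 20000) = e^(−λ·20000) = e^(−1.25) ≈ 0.287.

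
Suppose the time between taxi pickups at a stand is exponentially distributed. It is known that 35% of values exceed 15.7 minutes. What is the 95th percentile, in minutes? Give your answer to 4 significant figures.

e^(−λ·15.7) = 0.35 ⇒ λ = −ln(0.35)/15.7 = 0.0668677.
95th percentile: 1 − e^(−λt) = 0.95, t = −ln(0.05)/λ = 44.8009 minutes.

44.80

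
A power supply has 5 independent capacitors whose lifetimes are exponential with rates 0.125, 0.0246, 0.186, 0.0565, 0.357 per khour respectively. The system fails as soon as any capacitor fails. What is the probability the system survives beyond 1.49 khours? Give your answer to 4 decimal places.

The time to first failure is exponential with rate Σλ = 0.125 + 0.0246 + 0.186 + 0.0565 + 0.357 = 0.7491.
P(min > 1.49) = e^(−0.7491·1.49) = e^(−1.1162) ≈ 0.3275.

0.3275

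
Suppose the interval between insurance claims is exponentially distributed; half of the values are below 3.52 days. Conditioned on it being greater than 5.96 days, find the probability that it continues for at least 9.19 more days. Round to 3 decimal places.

0.164

For an exponential, median = ln(2)/λ, so λ = ln 2 / 3.52 = 0.196917 per day.
By the memoryless property, P(X > 5.96+9.19 | X > 5.96) = P(X > 9.19).
P(X > 9.19) = e^(−1.8097) ≈ 0.164.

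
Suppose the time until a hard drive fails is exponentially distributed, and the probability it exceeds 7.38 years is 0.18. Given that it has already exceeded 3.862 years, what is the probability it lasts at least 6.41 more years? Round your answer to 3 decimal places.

0.226

From e^(−λ·7.38) = 0.18, λ = −ln(0.18)/7.38 = 0.232358.
Memoryless: P(X > 3.862+6.41 | X > 3.862) = P(X > 6.41) = e^(−0.232358·6.41) ≈ 0.226.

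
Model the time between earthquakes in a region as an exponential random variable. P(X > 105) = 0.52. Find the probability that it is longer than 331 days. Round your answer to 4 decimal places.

e^(−λ·105) = 0.52 ⇒ λ = −ln(0.52)/105 = 0.00622787.
P(X > 331) = e^(−0.00622787·331) = e^(−2.0614) ≈ 0.1273.

0.1273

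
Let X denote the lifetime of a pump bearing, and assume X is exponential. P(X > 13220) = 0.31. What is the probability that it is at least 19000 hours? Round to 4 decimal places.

0.1858

e^(−λ·13220) = 0.31 ⇒ λ = −ln(0.31)/13220 = 0.0000885918.
P(X > 19000) = e^(−0.0000885918·19000) = e^(−1.6832) ≈ 0.1858.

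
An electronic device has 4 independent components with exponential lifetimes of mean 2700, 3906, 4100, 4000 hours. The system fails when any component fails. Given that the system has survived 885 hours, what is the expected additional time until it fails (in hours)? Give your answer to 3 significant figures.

893

First-failure rate Σλ = 1/2700 + 1/3906 + 1/4100 + 1/4000 = 0.00112029.
By memorylessness the expected residual is 1/Σλ = 892.627 hours, regardless of the 885 already elapsed.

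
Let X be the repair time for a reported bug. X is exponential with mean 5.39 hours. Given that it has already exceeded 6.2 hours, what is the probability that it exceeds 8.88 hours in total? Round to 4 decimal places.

The rate is λ = 1/5.39 = 0.185529 per hour.
By the memoryless property, P(X > 6.2+2.68 | X > 6.2) = P(X > 2.68).
P(X > 2.68) = e^(−0.49722) ≈ 0.6082.

0.6082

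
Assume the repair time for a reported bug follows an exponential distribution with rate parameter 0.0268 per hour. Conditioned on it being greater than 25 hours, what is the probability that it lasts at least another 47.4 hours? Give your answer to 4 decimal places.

0.2807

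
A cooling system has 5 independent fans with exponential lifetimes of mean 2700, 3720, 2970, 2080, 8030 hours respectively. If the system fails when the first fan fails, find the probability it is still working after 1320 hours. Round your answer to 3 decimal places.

0.124

The first failure time is exponential with rate Σλ_i = 1/2700 + 1/3720 + 1/2970 + 1/2080 + 1/8030 = 0.00158119 per hour.
P(min > 1320) = e^(−0.00158119·1320) = e^(−2.0872) ≈ 0.124.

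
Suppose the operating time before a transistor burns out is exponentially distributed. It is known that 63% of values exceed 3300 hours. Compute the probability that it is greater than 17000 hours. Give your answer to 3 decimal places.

e^(−λ·3300) = 0.63 ⇒ λ = −ln(0.63)/3300 = 0.000140011.
P(X > 17000) = e^(−0.000140011·17000) = e^(−2.3802) ≈ 0.093.

0.093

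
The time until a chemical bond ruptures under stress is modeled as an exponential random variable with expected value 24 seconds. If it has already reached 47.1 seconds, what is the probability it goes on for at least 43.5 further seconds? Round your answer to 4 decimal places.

The rate is λ = 1/24 = 0.0416667 per second.
P(X > s+t | X > s) = e^(−λ(s+t))/e^(−λs) = e^(−λt), independent of s = 47.1.
P(X > 43.5) = e^(−1.8125) ≈ 0.1632.

0.1632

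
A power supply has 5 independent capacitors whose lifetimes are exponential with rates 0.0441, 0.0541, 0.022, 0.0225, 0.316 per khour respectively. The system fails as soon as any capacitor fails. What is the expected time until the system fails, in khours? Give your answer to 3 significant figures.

2.18

The time to first failure is exponential with rate Σλ = 0.0441 + 0.0541 + 0.022 + 0.0225 + 0.316 = 0.4587.
E[min] = 1/Σλ = 1/0.4587 = 2.18007 khours.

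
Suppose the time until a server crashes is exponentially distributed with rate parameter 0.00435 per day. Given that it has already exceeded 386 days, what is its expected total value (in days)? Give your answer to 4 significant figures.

615.9

By memorylessness, E[X | X > 386] = 386 + 1/λ = 386 + 229.885 = 615.885 days.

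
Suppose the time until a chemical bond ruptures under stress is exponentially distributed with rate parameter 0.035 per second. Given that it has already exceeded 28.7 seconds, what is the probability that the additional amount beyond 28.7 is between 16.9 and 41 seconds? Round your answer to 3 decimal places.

Memoryless: the residual past 28.7 is again Exp(λ).
P(16.9 < residual < 41) = e^(−λ·16.9) − e^(−λ·41) = 0.55350 − 0.23812 ≈ 0.315.

0.315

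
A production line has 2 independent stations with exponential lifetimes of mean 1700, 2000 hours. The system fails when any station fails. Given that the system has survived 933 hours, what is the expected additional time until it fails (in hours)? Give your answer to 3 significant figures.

919

First-failure rate Σλ = 1/1700 + 1/2000 = 0.00108824.
By memorylessness the expected residual is 1/Σλ = 918.919 hours, regardless of the 933 already elapsed.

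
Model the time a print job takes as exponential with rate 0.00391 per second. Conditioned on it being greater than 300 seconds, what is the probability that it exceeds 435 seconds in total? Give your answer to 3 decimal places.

By the memoryless property, P(X > 300+135 | X > 300) = P(X > 135).
P(X > 135) = e^(−0.52785) ≈ 0.590.

0.590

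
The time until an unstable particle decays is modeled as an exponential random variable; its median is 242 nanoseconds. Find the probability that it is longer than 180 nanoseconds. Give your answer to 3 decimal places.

0.597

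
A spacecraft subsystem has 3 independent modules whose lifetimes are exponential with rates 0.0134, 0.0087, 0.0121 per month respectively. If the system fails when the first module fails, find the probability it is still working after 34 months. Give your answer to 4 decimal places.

The time to first failure is exponential with rate Σλ = 0.0134 + 0.0087 + 0.0121 = 0.0342.
P(min > 34) = e^(−0.0342·34) = e^(−1.1628) ≈ 0.3126.

0.3126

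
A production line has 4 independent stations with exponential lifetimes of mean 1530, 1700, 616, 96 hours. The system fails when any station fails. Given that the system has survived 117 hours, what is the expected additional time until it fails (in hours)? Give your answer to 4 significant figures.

75.29

First-failure rate Σλ = 1/1530 + 1/1700 + 1/616 + 1/96 = 0.0132819.
By memorylessness the expected residual is 1/Σλ = 75.2906 hours, regardless of the 117 already elapsed.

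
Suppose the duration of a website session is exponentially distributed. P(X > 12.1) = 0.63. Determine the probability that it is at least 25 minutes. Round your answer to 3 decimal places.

0.385

e^(−λ·12.1) = 0.63 ⇒ λ = −ln(0.63)/12.1 = 0.0381847.
P(X > 25) = e^(−0.0381847·25) = e^(−0.95462) ≈ 0.385.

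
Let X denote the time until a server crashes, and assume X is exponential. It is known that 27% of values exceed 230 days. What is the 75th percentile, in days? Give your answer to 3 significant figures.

244

e^(−λ·230) = 0.27 ⇒ λ = −ln(0.27)/230 = 0.00569275.
75th percentile: 1 − e^(−λt) = 0.75, t = −ln(0.25)/λ = 243.519 days.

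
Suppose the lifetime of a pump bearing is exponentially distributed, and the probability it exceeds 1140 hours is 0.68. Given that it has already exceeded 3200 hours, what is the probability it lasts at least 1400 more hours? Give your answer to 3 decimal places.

0.623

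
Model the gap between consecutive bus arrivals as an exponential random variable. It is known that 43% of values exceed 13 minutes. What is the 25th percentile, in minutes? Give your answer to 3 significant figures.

4.43

e^(−λ·13) = 0.43 ⇒ λ = −ln(0.43)/13 = 0.0649208.
25th percentile: 1 − e^(−λt) = 0.25, t = −ln(0.75)/λ = 4.43128 minutes.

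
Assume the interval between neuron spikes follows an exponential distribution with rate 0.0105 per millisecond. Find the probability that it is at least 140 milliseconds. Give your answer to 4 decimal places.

0.2299

P(X > 140) = e^(−λ·140) = e^(−1.47) ≈ 0.2299.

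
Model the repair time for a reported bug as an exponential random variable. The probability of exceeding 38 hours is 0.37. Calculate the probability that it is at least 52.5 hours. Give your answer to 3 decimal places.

0.253

e^(−λ·38) = 0.37 ⇒ λ = −ln(0.37)/38 = 0.0261645.
P(X > 52.5) = e^(−0.0261645·52.5) = e^(−1.3736) ≈ 0.253.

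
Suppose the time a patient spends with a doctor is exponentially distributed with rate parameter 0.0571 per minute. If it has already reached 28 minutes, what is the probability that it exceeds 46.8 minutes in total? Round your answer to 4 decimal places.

0.3418

P(X > s+t | X > s) = e^(−λ(s+t))/e^(−λs) = e^(−λt), independent of s = 28.
P(X > 18.8) = e^(−1.0735) ≈ 0.3418.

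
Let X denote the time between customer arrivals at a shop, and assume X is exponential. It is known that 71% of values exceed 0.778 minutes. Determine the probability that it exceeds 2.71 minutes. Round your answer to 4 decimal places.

e^(−λ·0.778) = 0.71 ⇒ λ = −ln(0.71)/0.778 = 0.440219.
P(X > 2.71) = e^(−0.440219·2.71) = e^(−1.193) ≈ 0.3033.

0.3033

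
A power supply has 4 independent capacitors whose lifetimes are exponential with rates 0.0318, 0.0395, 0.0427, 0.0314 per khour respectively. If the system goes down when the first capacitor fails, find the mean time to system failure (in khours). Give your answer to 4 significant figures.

6.878

The time to first failure is exponential with rate Σλ = 0.0318 + 0.0395 + 0.0427 + 0.0314 = 0.1454.
E[min] = 1/Σλ = 1/0.1454 = 6.87758 khours.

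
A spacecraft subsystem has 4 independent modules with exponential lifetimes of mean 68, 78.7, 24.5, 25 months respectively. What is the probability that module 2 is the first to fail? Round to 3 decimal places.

0.117

Rates: λ_i = 1/mean_i → 0.0147059, 0.0127065, 0.0408163, 0.04; Σλ = 0.108229.
P(module 2 first) = λ_2/Σλ = 0.0127065/0.108229 ≈ 0.117.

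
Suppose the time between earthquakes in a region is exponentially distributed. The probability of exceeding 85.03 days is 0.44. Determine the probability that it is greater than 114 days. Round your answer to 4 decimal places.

0.3326

e^(−λ·85.03) = 0.44 ⇒ λ = −ln(0.44)/85.03 = 0.00965519.
P(X > 114) = e^(−0.00965519·114) = e^(−1.1007) ≈ 0.3326.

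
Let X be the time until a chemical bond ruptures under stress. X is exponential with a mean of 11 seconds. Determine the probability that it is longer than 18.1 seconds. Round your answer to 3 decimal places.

0.193

The rate is λ = 1/11 = 0.0909091 per second.
P(X > 18.1) = e^(−λ·18.1) = e^(−1.6455) ≈ 0.193.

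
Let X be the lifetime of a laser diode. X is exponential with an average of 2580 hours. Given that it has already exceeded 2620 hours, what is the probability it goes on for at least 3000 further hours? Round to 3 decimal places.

0.313

The rate is λ = 1/2580 = 0.000387597 per hour.
P(X > s+t | X > s) = e^(−λ(s+t))/e^(−λs) = e^(−λt), independent of s = 2620.
P(X > 3000) = e^(−1.1628) ≈ 0.313.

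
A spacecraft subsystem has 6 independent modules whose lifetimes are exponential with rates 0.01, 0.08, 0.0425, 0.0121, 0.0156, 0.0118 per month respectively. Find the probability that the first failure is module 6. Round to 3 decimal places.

The time to first failure is exponential with rate Σλ = 0.01 + 0.08 + 0.0425 + 0.0121 + 0.0156 + 0.0118 = 0.172.
P(module 6 first) = λ_6/Σλ = 0.0118/0.172 ≈ 0.069.

0.069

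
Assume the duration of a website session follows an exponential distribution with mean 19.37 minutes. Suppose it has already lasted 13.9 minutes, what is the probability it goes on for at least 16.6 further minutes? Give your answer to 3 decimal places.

The rate is λ = 1/19.37 = 0.0516262 per minute.
The exponential is memoryless, so the remaining time is again Exp(λ): the condition X > 13.9 is irrelevant.
P(X > 16.6) = e^(−0.857) ≈ 0.424.

0.424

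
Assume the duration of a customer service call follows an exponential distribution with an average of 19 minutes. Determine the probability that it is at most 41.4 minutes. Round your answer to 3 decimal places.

The rate is λ = 1/19 = 0.0526316 per minute.
P(X ≤ 41.4) = 1 − e^(−λ·41.4) = 1 − e^(−2.1789) ≈ 0.887.

0.887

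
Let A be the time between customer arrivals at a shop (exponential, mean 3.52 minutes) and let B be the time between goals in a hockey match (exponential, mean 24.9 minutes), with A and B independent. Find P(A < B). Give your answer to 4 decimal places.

λ_1 = 1/3.52 = 0.284091, λ_2 = 1/24.9 = 0.0401606.
For independent exponentials, P(A < B) = λ_1/(λ_1+λ_2) = 0.284091/0.324252 ≈ 0.8761.

0.8761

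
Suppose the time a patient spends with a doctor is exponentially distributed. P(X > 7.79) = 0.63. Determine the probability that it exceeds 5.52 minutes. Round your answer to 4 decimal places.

e^(−λ·7.79) = 0.63 ⇒ λ = −ln(0.63)/7.79 = 0.0593114.
P(X > 5.52) = e^(−0.0593114·5.52) = e^(−0.3274) ≈ 0.7208.

0.7208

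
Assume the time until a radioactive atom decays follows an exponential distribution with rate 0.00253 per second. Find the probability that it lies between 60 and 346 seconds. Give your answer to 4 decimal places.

0.4425

P(60 < X < 346) = e^(−λ·60) − e^(−λ·346) = 0.85916 − 0.41670 ≈ 0.4425.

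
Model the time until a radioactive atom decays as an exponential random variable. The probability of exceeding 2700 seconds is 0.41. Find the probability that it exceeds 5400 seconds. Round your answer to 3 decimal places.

0.168

e^(−λ·2700) = 0.41 ⇒ λ = −ln(0.41)/2700 = 0.000330222.
P(X > 5400) = e^(−0.000330222·5400) = e^(−1.7832) ≈ 0.168.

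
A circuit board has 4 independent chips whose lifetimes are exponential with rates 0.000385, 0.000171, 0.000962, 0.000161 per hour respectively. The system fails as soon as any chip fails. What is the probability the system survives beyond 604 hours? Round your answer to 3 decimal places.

The time to first failure is exponential with rate Σλ = 0.000385 + 0.000171 + 0.000962 + 0.000161 = 0.001679.
P(min > 604) = e^(−0.001679·604) = e^(−1.0141) ≈ 0.363.

0.363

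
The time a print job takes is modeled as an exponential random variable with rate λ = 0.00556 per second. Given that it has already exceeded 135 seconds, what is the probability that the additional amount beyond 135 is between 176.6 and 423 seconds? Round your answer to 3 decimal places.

Memoryless: the residual past 135 is again Exp(λ).
P(176.6 < residual < 423) = e^(−λ·176.6) − e^(−λ·423) = 0.37460 − 0.09519 ≈ 0.279.

0.279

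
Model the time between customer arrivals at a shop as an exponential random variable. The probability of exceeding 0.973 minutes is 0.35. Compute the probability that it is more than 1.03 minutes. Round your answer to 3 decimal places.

0.329

e^(−λ·0.973) = 0.35 ⇒ λ = −ln(0.35)/0.973 = 1.07895.
P(X > 1.03) = e^(−1.07895·1.03) = e^(−1.1113) ≈ 0.329.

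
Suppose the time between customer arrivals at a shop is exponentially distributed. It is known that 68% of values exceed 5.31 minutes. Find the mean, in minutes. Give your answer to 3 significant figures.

13.8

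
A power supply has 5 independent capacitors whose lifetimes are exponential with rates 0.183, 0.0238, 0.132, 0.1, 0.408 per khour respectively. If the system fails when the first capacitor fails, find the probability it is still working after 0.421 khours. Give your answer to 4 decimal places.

0.7001

The time to first failure is exponential with rate Σλ = 0.183 + 0.0238 + 0.132 + 0.1 + 0.408 = 0.8468.
P(min > 0.421) = e^(−0.8468·0.421) = e^(−0.3565) ≈ 0.7001.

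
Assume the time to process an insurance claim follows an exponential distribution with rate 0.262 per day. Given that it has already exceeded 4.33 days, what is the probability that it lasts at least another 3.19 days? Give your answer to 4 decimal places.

P(X > s+t | X > s) = e^(−λ(s+t))/e^(−λs) = e^(−λt), independent of s = 4.33.
P(X > 3.19) = e^(−0.83578) ≈ 0.4335.

0.4335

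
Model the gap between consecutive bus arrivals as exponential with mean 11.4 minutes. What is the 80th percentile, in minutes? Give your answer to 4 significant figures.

The rate is λ = 1/11.4 = 0.0877193 per minute.
Set 1 − e^(−λt) = 0.8, so t = −ln(0.2)/λ = 1.6094/0.0877193 ≈ 18.3476 minutes.

18.35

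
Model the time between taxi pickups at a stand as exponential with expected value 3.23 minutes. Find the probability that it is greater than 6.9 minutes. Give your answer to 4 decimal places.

0.1181

The rate is λ = 1/3.23 = 0.309598 per minute.
P(X > 6.9) = e^(−λ·6.9) = e^(−2.1362) ≈ 0.1181.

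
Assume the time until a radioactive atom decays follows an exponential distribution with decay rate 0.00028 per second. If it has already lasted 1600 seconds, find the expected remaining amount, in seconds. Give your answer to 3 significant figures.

3570

By memorylessness, the remaining amount past any threshold is again Exp(λ) with mean 1/λ = 3571.43 seconds.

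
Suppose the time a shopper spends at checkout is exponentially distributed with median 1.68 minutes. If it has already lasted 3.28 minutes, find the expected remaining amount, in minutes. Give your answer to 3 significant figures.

2.42

For an exponential, median = ln(2)/λ, so λ = ln 2 / 1.68 = 0.412588 per minute.
By memorylessness, the remaining amount past any threshold is again Exp(λ) with mean 1/λ = 2.42373 minutes.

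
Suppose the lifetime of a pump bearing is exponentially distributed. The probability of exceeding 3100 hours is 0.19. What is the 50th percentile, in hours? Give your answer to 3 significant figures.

1290

e^(−λ·3100) = 0.19 ⇒ λ = −ln(0.19)/3100 = 0.00053572.
50th percentile: 1 − e^(−λt) = 0.5, t = −ln(0.5)/λ = 1293.86 hours.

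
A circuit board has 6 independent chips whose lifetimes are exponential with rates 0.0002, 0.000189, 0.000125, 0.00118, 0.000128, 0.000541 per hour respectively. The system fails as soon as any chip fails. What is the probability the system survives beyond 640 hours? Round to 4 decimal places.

0.2204

The time to first failure is exponential with rate Σλ = 0.0002 + 0.000189 + 0.000125 + 0.00118 + 0.000128 + 0.000541 = 0.002363.
P(min > 640) = e^(−0.002363·640) = e^(−1.5123) ≈ 0.2204.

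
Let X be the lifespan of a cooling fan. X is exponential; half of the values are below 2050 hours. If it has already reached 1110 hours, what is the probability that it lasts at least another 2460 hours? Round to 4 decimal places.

For an exponential, median = ln(2)/λ, so λ = ln 2 / 2050 = 0.000338121 per hour.
By the memoryless property, P(X > 1110+2460 | X > 1110) = P(X > 2460).
P(X > 2460) = e^(−0.83178) ≈ 0.4353.

0.4353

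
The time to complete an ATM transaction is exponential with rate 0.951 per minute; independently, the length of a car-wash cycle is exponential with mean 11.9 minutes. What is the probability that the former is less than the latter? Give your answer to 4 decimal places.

λ_1 = 0.951, λ_2 = 1/11.9 = 0.0840336.
For independent exponentials, P(the former < the latter) = λ_1/(λ_1+λ_2) = 0.951/1.03503 ≈ 0.9188.

0.9188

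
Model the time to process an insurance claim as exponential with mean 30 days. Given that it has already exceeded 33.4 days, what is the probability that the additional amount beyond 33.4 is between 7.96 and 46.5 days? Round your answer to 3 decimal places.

0.555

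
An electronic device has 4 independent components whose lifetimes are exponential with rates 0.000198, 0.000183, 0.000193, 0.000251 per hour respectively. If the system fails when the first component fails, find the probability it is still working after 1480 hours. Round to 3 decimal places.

0.295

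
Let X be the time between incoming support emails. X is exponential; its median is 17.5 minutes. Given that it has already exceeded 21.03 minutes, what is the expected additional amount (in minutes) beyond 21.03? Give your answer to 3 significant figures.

For an exponential, median = ln(2)/λ, so λ = ln 2 / 17.5 = 0.0396084 per minute.
By memorylessness, the remaining amount past any threshold is again Exp(λ) with mean 1/λ = 25.2472 minutes.

25.2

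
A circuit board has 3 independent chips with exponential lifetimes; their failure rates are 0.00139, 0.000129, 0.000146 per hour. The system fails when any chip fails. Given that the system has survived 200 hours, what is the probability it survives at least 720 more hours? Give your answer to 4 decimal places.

Time to first failure ~ Exp(Σλ) with Σλ = 0.001665.
By memorylessness, P(T > 200+720 | T > 200) = P(T > 720) = e^(−0.001665·720) ≈ 0.3016.

0.3016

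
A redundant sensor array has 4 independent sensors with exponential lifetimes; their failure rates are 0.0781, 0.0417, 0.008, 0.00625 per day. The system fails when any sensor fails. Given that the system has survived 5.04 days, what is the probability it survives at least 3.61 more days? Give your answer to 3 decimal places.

0.616

Time to first failure ~ Exp(Σλ) with Σλ = 0.13405.
By memorylessness, P(T > 5.04+3.61 | T > 5.04) = P(T > 3.61) = e^(−0.13405·3.61) ≈ 0.616.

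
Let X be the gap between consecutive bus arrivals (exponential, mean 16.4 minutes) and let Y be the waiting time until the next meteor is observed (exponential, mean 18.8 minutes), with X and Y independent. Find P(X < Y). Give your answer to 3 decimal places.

0.534

λ_1 = 1/16.4 = 0.0609756, λ_2 = 1/18.8 = 0.0531915.
For independent exponentials, P(X < Y) = λ_1/(λ_1+λ_2) = 0.0609756/0.114167 ≈ 0.534.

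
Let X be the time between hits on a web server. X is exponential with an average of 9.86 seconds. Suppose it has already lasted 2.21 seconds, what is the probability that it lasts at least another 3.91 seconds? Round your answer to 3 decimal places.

0.673

The rate is λ = 1/9.86 = 0.10142 per second.
By the memoryless property, P(X > 2.21+3.91 | X > 2.21) = P(X > 3.91).
P(X > 3.91) = e^(−0.39655) ≈ 0.673.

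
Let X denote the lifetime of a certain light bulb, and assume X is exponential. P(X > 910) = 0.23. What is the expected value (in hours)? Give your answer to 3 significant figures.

619

e^(−λ·910) = 0.23 ⇒ λ = −ln(0.23)/910 = 0.00161503.
Mean = 1/λ = 619.184 hours.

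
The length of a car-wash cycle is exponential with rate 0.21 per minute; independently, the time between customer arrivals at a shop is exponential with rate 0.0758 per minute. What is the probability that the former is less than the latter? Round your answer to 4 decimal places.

λ_1 = 0.21, λ_2 = 0.0758.
For independent exponentials, P(the former < the latter) = λ_1/(λ_1+λ_2) = 0.21/0.2858 ≈ 0.7348.

0.7348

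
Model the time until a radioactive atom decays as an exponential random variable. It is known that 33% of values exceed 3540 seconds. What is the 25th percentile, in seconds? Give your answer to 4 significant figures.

e^(−λ·3540) = 0.33 ⇒ λ = −ln(0.33)/3540 = 0.000313182.
25th percentile: 1 − e^(−λt) = 0.25, t = −ln(0.75)/λ = 918.579 seconds.

918.6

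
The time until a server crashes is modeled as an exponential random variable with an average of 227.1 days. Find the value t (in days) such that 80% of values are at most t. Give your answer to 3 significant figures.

The rate is λ = 1/227.1 = 0.00440335 per day.
Set 1 − e^(−λt) = 0.8, so t = −ln(0.2)/λ = 1.6094/0.00440335 ≈ 365.503 days.

366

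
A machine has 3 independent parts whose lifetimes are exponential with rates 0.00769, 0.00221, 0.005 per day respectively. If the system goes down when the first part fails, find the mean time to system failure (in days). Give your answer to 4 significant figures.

The time to first failure is exponential with rate Σλ = 0.00769 + 0.00221 + 0.005 = 0.0149.
E[min] = 1/Σλ = 1/0.0149 = 67.1141 days.

67.11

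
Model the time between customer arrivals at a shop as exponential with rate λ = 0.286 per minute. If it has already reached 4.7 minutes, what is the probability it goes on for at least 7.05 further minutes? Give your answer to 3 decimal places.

0.133

By the memoryless property, P(X > 4.7+7.05 | X > 4.7) = P(X > 7.05).
P(X > 7.05) = e^(−2.0163) ≈ 0.133.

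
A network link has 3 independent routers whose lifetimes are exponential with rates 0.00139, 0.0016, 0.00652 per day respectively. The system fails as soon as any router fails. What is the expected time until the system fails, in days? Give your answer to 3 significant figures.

105

The time to first failure is exponential with rate Σλ = 0.00139 + 0.0016 + 0.00652 = 0.00951.
E[min] = 1/Σλ = 1/0.00951 = 105.152 days.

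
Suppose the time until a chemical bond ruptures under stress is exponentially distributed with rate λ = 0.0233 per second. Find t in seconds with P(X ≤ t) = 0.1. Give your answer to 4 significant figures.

Set 1 − e^(−λt) = 0.1, so t = −ln(0.9)/λ = 0.10536/0.0233 ≈ 4.52191 seconds.

4.522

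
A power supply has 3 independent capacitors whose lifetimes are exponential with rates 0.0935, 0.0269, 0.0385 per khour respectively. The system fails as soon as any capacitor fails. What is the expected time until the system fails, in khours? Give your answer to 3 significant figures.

The time to first failure is exponential with rate Σλ = 0.0935 + 0.0269 + 0.0385 = 0.1589.
E[min] = 1/Σλ = 1/0.1589 = 6.29327 khours.

6.29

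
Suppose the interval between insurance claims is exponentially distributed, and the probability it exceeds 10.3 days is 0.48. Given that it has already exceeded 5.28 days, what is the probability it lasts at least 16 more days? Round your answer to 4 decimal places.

0.3198

From e^(−λ·10.3) = 0.48, λ = −ln(0.48)/10.3 = 0.0712591.
Memoryless: P(X > 5.28+16 | X > 5.28) = P(X > 16) = e^(−0.0712591·16) ≈ 0.3198.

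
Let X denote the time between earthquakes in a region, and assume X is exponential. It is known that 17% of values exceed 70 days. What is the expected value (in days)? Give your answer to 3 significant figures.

e^(−λ·70) = 0.17 ⇒ λ = −ln(0.17)/70 = 0.0253137.
Mean = 1/λ = 39.5043 days.

39.5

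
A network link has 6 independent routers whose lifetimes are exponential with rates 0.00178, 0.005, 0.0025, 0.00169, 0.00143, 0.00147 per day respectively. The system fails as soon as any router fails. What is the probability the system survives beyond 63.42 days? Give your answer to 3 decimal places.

0.415

The time to first failure is exponential with rate Σλ = 0.00178 + 0.005 + 0.0025 + 0.00169 + 0.00143 + 0.00147 = 0.01387.
P(min > 63.42) = e^(−0.01387·63.42) = e^(−0.87964) ≈ 0.415.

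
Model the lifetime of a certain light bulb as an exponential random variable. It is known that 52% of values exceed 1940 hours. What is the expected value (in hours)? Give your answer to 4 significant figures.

e^(−λ·1940) = 0.52 ⇒ λ = −ln(0.52)/1940 = 0.000337075.
Mean = 1/λ = 2966.69 hours.

2967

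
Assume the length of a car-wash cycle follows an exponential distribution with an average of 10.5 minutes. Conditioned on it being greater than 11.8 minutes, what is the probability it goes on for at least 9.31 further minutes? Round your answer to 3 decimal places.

The rate is λ = 1/10.5 = 0.0952381 per minute.
P(X > s+t | X > s) = e^(−λ(s+t))/e^(−λs) = e^(−λt), independent of s = 11.8.
P(X > 9.31) = e^(−0.88667) ≈ 0.412.

0.412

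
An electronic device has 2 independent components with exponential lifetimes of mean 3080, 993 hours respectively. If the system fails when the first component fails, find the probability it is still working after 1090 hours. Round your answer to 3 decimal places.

0.234

The first failure time is exponential with rate Σλ_i = 1/3080 + 1/993 = 0.00133172 per hour.
P(min > 1090) = e^(−0.00133172·1090) = e^(−1.4516) ≈ 0.234.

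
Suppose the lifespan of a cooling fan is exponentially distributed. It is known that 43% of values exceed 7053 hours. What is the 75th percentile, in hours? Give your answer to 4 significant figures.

11590

e^(−λ·7053) = 0.43 ⇒ λ = −ln(0.43)/7053 = 0.000119661.
75th percentile: 1 − e^(−λt) = 0.75, t = −ln(0.25)/λ = 11585.2 hours.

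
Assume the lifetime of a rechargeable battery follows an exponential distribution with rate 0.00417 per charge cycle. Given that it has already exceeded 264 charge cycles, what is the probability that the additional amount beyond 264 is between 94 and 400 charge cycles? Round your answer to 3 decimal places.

Memoryless: the residual past 264 is again Exp(λ).
P(94 < residual < 400) = e^(−λ·94) − e^(−λ·400) = 0.67572 − 0.18862 ≈ 0.487.

0.487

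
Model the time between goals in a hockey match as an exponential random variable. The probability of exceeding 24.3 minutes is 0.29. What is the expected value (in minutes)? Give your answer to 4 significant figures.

19.63

e^(−λ·24.3) = 0.29 ⇒ λ = −ln(0.29)/24.3 = 0.0509413.
Mean = 1/λ = 19.6304 minutes.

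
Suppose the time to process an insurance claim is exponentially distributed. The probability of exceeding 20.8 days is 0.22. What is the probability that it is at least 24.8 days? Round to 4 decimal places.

e^(−λ·20.8) = 0.22 ⇒ λ = −ln(0.22)/20.8 = 0.0727946.
P(X > 24.8) = e^(−0.0727946·24.8) = e^(−1.8053) ≈ 0.1644.

0.1644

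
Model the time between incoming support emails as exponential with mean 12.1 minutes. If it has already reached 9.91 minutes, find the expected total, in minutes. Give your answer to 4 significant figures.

22.01

The rate is λ = 1/12.1 = 0.0826446 per minute.
By memorylessness, E[X | X > 9.91] = 9.91 + 1/λ = 9.91 + 12.1 = 22.01 minutes.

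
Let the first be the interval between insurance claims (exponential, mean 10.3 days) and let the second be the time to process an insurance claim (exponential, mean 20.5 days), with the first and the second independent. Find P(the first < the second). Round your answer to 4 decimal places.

λ_1 = 1/10.3 = 0.0970874, λ_2 = 1/20.5 = 0.0487805.
For independent exponentials, P(the first < the second) = λ_1/(λ_1+λ_2) = 0.0970874/0.145868 ≈ 0.6656.

0.6656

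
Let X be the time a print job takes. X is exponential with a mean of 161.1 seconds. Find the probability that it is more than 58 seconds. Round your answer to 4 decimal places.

The rate is λ = 1/161.1 = 0.00620732 per second.
P(X > 58) = e^(−λ·58) = e^(−0.36002) ≈ 0.6977.

0.6977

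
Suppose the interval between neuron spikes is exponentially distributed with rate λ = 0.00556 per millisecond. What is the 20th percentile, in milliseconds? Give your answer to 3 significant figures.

Set 1 − e^(−λt) = 0.2, so t = −ln(0.8)/λ = 0.22314/0.00556 ≈ 40.1337 milliseconds.

40.1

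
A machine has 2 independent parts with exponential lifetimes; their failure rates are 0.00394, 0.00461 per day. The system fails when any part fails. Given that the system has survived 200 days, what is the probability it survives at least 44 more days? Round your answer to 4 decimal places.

0.6865

Time to first failure ~ Exp(Σλ) with Σλ = 0.00855.
By memorylessness, P(T > 200+44 | T > 200) = P(T > 44) = e^(−0.00855·44) ≈ 0.6865.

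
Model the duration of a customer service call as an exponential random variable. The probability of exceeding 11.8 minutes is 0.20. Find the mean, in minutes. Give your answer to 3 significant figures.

7.33

e^(−λ·11.8) = 0.20 ⇒ λ = −ln(0.20)/11.8 = 0.136393.
Mean = 1/λ = 7.33175 minutes.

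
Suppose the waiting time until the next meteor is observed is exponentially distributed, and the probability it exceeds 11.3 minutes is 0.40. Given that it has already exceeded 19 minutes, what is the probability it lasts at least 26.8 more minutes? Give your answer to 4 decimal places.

From e^(−λ·11.3) = 0.40, λ = −ln(0.40)/11.3 = 0.0810877.
Memoryless: P(X > 19+26.8 | X > 19) = P(X > 26.8) = e^(−0.0810877·26.8) ≈ 0.1138.

0.1138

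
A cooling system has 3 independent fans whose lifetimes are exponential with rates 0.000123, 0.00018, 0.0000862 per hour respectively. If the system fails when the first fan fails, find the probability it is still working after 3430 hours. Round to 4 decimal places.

0.2632

The time to first failure is exponential with rate Σλ = 0.000123 + 0.00018 + 0.0000862 = 0.0003892.
P(min > 3430) = e^(−0.0003892·3430) = e^(−1.335) ≈ 0.2632.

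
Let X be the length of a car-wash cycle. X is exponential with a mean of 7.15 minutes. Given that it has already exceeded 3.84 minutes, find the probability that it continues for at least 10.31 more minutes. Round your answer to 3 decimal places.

The rate is λ = 1/7.15 = 0.13986 per minute.
P(X > s+t | X > s) = e^(−λ(s+t))/e^(−λs) = e^(−λt), independent of s = 3.84.
P(X > 10.31) = e^(−1.442) ≈ 0.236.

0.236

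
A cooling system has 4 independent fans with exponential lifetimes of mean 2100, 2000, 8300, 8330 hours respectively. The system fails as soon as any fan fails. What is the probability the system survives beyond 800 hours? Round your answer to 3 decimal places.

0.378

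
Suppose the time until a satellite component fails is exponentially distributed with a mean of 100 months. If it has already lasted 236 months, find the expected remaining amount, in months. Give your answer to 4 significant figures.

The rate is λ = 1/100 = 0.01 per month.
By memorylessness, the remaining amount past any threshold is again Exp(λ) with mean 1/λ = 100 months.

100.0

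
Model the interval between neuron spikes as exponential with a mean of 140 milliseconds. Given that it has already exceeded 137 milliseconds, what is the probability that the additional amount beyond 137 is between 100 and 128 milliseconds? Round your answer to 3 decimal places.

0.089

The rate is λ = 1/140 = 0.00714286 per millisecond.
Memoryless: the residual past 137 is again Exp(λ).
P(100 < residual < 128) = e^(−λ·100) − e^(−λ·128) = 0.48954 − 0.40080 ≈ 0.089.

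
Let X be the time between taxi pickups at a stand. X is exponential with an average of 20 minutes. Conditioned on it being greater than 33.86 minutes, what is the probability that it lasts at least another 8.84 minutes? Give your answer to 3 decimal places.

0.643

The rate is λ = 1/20 = 0.05 per minute.
By the memoryless property, P(X > 33.86+8.84 | X > 33.86) = P(X > 8.84).
P(X > 8.84) = e^(−0.442) ≈ 0.643.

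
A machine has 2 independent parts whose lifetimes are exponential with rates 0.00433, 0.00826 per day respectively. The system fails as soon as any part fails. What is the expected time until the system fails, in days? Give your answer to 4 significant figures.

The time to first failure is exponential with rate Σλ = 0.00433 + 0.00826 = 0.01259.
E[min] = 1/Σλ = 1/0.01259 = 79.4281 days.

79.43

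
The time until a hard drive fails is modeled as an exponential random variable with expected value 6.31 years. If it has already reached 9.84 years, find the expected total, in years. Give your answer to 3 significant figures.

The rate is λ = 1/6.31 = 0.158479 per year.
By memorylessness, E[X | X > 9.84] = 9.84 + 1/λ = 9.84 + 6.31 = 16.15 years.

16.2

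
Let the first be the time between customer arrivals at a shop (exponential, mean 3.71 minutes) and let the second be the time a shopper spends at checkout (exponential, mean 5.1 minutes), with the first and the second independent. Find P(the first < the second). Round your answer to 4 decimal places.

λ_1 = 1/3.71 = 0.269542, λ_2 = 1/5.1 = 0.196078.
For independent exponentials, P(the first < the second) = λ_1/(λ_1+λ_2) = 0.269542/0.46562 ≈ 0.5789.

0.5789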